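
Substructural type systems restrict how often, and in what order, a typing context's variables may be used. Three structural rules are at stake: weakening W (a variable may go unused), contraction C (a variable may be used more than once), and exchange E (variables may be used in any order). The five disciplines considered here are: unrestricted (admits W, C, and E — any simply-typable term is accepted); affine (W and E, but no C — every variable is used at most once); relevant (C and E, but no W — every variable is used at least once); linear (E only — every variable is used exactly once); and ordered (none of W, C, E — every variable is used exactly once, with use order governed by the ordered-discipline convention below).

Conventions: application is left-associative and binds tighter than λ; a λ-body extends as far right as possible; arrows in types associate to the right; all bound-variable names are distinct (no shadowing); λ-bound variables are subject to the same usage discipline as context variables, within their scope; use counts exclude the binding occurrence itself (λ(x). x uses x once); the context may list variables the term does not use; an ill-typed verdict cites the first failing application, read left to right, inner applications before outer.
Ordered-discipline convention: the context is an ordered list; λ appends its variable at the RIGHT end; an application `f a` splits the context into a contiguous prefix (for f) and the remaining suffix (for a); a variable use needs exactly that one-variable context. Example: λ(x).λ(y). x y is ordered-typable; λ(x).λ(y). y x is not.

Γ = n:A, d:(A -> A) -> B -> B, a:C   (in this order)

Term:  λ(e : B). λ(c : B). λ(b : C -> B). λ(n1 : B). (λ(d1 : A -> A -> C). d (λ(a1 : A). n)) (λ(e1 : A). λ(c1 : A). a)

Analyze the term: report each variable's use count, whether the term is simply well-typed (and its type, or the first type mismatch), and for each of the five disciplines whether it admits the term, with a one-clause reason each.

use counts: n: 1; d: 1; a: 1; e [bound]: 0; c [bound]: 0; b [bound]: 0; n1 [bound]: 0; d1 [bound]: 0; a1 [bound]: 0; e1 [bound]: 0; c1 [bound]: 0
uses in reading order: d, n, a
typing: well-typed — term : B -> B -> (C -> B) -> B -> B -> B
ordered ✗ (unused: e, c, b, n1, d1, a1, e1, c1 — weakening required)
linear ✗ (unused: e, c, b, n1, d1, a1, e1, c1 — weakening required)
affine ✓ (no duplicate uses among n, d, a, e, c, b, n1, d1, a1, e1, c1)
relevant ✗ (unused: e, c, b, n1, d1, a1, e1, c1 — weakening required)
unrestricted ✓ (simply typable at B -> B -> (C -> B) -> B -> B -> B; W, C, E all held)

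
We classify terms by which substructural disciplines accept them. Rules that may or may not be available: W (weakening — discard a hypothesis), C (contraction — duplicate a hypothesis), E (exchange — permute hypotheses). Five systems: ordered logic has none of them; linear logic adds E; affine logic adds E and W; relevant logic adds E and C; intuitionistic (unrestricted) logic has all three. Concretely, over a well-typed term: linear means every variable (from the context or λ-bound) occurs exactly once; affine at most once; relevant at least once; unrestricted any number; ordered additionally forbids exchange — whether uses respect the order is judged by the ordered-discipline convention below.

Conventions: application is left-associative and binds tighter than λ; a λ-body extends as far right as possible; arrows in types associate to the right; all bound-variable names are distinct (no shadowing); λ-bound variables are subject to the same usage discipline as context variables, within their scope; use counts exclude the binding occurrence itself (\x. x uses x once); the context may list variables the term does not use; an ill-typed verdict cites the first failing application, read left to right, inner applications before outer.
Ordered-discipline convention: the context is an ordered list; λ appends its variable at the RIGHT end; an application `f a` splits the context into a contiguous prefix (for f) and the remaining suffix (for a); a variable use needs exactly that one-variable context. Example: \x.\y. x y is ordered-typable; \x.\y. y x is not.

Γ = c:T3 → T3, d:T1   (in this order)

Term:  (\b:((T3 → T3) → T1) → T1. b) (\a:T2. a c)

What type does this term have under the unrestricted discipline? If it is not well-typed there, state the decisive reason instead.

not well-typed under unrestricted — not simply typable
variable uses: c=1; d=0; b (λ-bound)=1; a (λ-bound)=1
order of uses: b, a, c
typing: ill-typed: non-function type T2 applied to an argument
all disciplines: ordered ✗ · linear ✗ · affine ✗ · relevant ✗ · unrestricted ✗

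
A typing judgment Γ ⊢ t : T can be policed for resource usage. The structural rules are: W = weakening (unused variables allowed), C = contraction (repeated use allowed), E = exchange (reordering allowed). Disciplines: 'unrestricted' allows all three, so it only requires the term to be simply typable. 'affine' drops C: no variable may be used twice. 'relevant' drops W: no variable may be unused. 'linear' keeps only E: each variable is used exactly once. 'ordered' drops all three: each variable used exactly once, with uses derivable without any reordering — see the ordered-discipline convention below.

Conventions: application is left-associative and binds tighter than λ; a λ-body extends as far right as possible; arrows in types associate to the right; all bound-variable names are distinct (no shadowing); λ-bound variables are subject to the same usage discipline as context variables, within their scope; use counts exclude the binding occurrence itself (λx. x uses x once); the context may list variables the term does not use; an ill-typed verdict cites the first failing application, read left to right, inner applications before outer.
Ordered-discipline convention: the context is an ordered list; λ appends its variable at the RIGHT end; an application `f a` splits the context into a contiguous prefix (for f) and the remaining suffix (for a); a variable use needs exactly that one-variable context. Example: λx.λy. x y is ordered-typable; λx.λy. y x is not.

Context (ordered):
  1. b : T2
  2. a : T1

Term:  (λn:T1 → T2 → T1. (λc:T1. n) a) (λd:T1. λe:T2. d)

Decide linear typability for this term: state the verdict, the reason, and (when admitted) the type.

no — unused: b, c, e — weakening required
use counts: b: 0, a: 1, n (bound): 1, c (bound): 0, d (bound): 1, e (bound): 0
uses in reading order: n, a, d
typing: well-typed at T1 → T2 → T1
per-discipline verdicts: ordered ✗, linear ✗, affine ✓, relevant ✗, unrestricted ✓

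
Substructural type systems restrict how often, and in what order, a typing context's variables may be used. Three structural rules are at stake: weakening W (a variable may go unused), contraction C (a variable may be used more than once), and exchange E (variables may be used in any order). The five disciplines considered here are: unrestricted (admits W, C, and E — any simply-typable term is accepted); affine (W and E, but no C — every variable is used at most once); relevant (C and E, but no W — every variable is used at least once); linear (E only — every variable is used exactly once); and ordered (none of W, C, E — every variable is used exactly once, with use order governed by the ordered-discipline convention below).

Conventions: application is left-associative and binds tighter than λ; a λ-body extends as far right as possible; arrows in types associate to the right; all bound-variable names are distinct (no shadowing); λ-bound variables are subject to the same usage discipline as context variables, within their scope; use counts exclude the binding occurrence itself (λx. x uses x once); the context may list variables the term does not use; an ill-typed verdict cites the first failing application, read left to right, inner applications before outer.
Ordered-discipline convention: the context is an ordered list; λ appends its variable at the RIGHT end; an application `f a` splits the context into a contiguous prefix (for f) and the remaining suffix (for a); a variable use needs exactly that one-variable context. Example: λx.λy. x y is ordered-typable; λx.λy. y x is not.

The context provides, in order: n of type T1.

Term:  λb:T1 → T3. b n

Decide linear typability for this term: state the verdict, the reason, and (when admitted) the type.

yes — single use per variable (n, b); term : (T1 → T3) → T3
counts: n ×1; b (λ-bound) ×1
uses in reading order: b, n
typing: well-typed — term : (T1 → T3) → T3
per-discipline verdicts: ordered ✗ · linear ✓ · affine ✓ · relevant ✓ · unrestricted ✓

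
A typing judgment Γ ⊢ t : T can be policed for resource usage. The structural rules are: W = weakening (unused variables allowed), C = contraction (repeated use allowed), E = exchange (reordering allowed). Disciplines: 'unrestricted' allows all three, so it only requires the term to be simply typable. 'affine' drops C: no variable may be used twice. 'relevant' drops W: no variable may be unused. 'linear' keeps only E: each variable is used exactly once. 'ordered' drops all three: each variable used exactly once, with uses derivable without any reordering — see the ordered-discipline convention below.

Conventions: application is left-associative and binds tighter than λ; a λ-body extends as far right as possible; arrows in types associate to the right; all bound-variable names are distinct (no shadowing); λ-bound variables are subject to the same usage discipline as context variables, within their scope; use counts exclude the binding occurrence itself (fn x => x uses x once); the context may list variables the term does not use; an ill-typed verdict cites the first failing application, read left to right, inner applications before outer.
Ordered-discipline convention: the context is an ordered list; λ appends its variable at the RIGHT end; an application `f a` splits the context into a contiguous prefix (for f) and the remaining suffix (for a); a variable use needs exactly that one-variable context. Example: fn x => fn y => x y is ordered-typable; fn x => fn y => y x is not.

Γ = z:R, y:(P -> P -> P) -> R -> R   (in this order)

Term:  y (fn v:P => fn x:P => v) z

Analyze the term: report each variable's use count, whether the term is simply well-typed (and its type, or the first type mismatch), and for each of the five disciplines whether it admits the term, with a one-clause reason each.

usage: z ×1; y ×1; v (bound) ×1; x (bound) ×0
uses in reading order: y, v, z
typing: well-typed — term : R
ordered ✗ (x left unused)
linear ✗ (x left unused)
affine ✓ (none of z, y, v, x used more than once)
relevant ✗ (x left unused)
unrestricted ✓ (typability at R is all that's needed)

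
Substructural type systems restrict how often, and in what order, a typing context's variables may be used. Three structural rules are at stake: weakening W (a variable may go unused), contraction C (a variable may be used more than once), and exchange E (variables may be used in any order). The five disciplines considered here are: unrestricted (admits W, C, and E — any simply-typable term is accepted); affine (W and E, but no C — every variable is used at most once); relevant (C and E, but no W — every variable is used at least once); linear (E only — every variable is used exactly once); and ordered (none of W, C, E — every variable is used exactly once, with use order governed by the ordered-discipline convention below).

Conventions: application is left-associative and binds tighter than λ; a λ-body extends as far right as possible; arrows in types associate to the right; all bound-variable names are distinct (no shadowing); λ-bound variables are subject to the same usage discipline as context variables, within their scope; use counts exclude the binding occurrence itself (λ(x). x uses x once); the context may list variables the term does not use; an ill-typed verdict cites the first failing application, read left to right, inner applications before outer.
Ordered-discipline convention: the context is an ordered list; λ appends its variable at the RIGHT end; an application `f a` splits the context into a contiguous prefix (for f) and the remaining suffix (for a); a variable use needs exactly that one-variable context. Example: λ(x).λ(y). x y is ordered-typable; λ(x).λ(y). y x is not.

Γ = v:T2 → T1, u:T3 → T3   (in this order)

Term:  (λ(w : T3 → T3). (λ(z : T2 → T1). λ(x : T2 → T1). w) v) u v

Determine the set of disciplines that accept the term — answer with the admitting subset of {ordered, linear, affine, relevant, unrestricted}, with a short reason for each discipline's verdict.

admitted by: unrestricted
variable uses: v: 2, u: 1, w (bound): 1, z (bound): 0, x (bound): 0
uses in reading order: w, v, u, v
typing: well-typed at T3 → T3
ordered: ✗, repeated use of v ×2; z, x left unused
linear: ✗, repeated use of v ×2; z, x left unused
affine: ✗, repeated use of v ×2
relevant: ✗, z, x left unused
unrestricted: ✓, typability at T3 → T3 is all that's needed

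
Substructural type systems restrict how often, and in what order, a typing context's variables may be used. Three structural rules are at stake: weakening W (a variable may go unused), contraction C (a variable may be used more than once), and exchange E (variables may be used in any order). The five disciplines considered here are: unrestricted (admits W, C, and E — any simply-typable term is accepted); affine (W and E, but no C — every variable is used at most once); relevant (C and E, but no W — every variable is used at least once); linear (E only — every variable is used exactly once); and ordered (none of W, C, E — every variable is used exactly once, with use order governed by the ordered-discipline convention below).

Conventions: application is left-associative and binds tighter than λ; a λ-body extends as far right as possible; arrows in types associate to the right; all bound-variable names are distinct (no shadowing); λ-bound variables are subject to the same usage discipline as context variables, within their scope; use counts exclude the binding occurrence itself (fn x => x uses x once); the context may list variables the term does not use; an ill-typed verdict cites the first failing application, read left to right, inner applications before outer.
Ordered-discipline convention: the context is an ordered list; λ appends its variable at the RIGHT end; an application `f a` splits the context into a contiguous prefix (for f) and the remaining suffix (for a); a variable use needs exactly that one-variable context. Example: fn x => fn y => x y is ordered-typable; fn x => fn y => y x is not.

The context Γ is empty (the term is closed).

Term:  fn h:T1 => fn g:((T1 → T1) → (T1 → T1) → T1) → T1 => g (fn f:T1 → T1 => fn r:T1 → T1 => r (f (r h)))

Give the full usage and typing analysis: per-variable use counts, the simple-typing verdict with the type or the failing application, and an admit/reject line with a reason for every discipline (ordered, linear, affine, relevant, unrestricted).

variable uses: h (λ-bound): 1×, g (λ-bound): 1×, f (λ-bound): 1×, r (λ-bound): 2×
order of uses: g, r, f, r, h
typing: well-typed — term : T1 → (((T1 → T1) → (T1 → T1) → T1) → T1) → T1
ordered ✗ (uses contraction: r ×2)
linear ✗ (uses contraction: r ×2)
affine ✗ (uses contraction: r ×2)
relevant ✓ (none of h, g, f, r goes unused)
unrestricted ✓ (well-typed at T1 → (((T1 → T1) → (T1 → T1) → T1) → T1) → T1; no restrictions here)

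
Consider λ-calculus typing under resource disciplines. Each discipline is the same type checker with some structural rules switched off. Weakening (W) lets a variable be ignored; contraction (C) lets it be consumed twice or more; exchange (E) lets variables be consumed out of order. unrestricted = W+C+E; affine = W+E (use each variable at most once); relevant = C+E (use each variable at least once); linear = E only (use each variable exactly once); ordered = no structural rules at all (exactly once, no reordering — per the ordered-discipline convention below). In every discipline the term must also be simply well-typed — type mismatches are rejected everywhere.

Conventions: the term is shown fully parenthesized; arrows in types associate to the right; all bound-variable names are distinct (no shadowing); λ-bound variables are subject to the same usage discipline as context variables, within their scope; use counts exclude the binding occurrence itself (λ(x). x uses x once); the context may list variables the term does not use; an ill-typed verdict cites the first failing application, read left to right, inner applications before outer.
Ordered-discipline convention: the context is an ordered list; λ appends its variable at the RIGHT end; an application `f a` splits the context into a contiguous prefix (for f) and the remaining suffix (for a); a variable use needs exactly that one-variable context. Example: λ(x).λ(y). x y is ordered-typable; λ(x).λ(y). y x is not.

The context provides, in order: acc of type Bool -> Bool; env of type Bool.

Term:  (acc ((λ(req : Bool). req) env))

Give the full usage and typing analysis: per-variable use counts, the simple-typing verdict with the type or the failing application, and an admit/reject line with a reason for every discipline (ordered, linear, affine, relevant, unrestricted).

counts: acc ×1; env ×1; req (bound) ×1
order of uses: acc, req, env
typing: ✓ — Bool
ordered ✓ (acc, env, req once each; derivable with no W/C/E)
linear ✓ (exactly-once usage across acc, env, req)
affine ✓ (at most one use each (acc, env, req))
relevant ✓ (none of acc, env, req goes unused)
unrestricted ✓ (type-checks (Bool) and nothing is barred)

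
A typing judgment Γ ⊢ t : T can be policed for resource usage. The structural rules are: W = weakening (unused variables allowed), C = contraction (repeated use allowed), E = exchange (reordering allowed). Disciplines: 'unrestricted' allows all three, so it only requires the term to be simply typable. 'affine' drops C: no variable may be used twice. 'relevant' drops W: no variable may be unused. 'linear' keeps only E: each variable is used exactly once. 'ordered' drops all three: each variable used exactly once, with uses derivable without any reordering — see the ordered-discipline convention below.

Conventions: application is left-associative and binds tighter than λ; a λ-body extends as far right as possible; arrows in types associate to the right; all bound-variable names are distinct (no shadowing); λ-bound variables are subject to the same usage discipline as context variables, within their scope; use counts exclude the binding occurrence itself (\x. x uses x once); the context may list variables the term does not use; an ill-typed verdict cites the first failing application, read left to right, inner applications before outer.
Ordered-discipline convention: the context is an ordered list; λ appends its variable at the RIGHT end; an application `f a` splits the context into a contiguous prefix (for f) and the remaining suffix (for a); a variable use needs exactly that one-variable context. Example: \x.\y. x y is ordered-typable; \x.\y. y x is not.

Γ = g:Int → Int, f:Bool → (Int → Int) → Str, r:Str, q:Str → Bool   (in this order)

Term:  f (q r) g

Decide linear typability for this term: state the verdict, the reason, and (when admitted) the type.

yes — each of g, f, r, q used exactly once; term : Str
variable uses: g: 1×, f: 1×, r: 1×, q: 1×
left-to-right use order: f, q, r, g
typing: well-typed at Str
all disciplines: ordered ✗ · linear ✓ · affine ✓ · relevant ✓ · unrestricted ✓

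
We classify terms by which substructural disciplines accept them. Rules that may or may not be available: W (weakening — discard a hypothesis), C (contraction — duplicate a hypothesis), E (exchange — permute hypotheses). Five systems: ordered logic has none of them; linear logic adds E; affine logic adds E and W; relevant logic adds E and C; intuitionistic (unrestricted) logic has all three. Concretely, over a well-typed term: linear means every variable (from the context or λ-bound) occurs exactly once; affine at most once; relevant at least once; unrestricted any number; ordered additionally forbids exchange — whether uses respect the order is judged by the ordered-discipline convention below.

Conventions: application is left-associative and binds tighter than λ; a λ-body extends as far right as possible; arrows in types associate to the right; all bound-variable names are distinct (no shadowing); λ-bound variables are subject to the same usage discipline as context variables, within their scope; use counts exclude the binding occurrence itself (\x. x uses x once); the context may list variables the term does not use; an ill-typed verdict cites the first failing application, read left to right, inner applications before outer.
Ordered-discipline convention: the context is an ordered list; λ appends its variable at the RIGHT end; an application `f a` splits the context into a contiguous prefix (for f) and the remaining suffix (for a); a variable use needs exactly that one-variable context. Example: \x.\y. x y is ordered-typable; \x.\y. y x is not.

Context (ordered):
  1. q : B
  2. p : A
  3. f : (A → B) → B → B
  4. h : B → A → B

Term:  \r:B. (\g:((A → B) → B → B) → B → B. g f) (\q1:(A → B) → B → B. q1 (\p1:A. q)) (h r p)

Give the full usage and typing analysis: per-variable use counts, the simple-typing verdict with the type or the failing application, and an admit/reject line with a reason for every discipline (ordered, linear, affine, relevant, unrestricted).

use counts: q ×1, p ×1, f ×1, h ×1, r (λ-bound) ×1, g (λ-bound) ×1, q1 (λ-bound) ×1, p1 (λ-bound) ×0
left-to-right use order: g, f, q1, q, h, r, p
typing: ✓ — B → B
ordered ✗ (p1 left unused)
linear ✗ (p1 left unused)
affine ✓ (at most one use each (q, p, f, h, r, g, q1, p1))
relevant ✗ (p1 left unused)
unrestricted ✓ (simply typable at B → B; W, C, E all held)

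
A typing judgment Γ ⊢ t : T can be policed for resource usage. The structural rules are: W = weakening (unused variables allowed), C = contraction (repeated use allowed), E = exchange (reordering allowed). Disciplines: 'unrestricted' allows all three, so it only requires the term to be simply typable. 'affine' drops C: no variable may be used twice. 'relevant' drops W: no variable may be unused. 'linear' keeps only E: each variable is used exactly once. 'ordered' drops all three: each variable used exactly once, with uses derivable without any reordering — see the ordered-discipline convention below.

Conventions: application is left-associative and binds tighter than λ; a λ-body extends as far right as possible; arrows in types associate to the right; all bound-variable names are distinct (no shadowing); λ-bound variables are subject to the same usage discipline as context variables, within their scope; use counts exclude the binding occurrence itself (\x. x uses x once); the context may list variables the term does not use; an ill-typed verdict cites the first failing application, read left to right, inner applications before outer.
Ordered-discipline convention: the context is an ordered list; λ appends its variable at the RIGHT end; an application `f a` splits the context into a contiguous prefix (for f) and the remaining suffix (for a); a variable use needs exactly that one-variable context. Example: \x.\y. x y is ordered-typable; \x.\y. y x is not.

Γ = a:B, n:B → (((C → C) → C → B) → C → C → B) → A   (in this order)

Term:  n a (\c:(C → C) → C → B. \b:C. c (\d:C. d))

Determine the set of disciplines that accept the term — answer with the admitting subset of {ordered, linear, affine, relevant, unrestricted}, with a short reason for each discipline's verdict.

admitted in: affine, unrestricted
use counts: a=1; n=1; c (bound)=1; b (bound)=0; d (bound)=1
use order (left to right): n, a, c, d
typing: well-typed at A
ordered: ✗ — b never used (weakening)
linear: ✗ — b never used (weakening)
affine: ✓ — at most one use each (a, n, c, b, d)
relevant: ✗ — b never used (weakening)
unrestricted: ✓ — type-checks (A) and nothing is barred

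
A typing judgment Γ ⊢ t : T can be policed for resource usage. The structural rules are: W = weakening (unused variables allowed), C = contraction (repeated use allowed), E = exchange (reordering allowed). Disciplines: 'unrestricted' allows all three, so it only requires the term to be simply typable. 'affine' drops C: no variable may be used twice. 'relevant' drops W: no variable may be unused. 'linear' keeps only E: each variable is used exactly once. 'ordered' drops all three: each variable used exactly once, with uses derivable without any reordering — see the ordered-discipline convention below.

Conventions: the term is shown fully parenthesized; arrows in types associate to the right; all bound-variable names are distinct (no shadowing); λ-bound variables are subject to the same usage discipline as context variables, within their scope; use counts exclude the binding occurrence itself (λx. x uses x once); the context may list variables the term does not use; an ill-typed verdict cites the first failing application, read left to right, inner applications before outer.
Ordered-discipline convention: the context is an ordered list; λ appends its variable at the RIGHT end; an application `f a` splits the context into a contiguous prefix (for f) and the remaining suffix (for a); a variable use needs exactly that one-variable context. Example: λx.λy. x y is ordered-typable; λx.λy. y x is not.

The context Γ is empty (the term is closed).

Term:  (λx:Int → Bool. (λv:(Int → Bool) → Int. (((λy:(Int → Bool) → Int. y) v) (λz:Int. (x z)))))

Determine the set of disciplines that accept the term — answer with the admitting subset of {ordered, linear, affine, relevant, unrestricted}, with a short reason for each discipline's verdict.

admitted in: linear, affine, relevant, unrestricted
variable uses: x (bound): 1; v (bound): 1; y (bound): 1; z (bound): 1
uses in reading order: y, v, x, z
typing: ✓ — (Int → Bool) → ((Int → Bool) → Int) → Int
ordered: ✗ — no ordered split (uses run y, v, x, z)
linear: ✓ — each of x, v, y, z used exactly once
affine: ✓ — at most one use each (x, v, y, z)
relevant: ✓ — at least one use each (x, v, y, z)
unrestricted: ✓ — simply typable at (Int → Bool) → ((Int → Bool) → Int) → Int; W, C, E all held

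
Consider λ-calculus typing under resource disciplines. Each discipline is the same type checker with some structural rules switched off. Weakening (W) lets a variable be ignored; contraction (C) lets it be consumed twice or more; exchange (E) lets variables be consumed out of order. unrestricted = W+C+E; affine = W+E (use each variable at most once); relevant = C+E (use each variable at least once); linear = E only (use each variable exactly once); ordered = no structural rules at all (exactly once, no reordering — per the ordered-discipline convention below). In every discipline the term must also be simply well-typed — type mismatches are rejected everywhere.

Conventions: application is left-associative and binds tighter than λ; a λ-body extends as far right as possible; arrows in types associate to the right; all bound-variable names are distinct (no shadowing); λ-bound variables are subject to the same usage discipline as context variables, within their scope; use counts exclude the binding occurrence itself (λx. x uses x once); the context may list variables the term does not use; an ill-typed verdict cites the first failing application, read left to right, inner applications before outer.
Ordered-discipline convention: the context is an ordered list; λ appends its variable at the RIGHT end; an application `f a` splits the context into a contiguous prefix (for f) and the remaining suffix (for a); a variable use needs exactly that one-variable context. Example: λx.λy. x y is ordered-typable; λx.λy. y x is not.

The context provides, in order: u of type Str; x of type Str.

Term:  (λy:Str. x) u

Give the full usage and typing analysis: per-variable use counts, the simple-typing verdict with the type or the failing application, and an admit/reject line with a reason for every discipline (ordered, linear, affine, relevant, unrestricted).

use counts: u ×1, x ×1, y (bound) ×0
left-to-right use order: x, u
typing: well-typed — term : Str
ordered: ✗ — unused: y — weakening required
linear: ✗ — unused: y — weakening required
affine: ✓ — no duplicate uses among u, x, y
relevant: ✗ — unused: y — weakening required
unrestricted: ✓ — well-typed at Str; no restrictions here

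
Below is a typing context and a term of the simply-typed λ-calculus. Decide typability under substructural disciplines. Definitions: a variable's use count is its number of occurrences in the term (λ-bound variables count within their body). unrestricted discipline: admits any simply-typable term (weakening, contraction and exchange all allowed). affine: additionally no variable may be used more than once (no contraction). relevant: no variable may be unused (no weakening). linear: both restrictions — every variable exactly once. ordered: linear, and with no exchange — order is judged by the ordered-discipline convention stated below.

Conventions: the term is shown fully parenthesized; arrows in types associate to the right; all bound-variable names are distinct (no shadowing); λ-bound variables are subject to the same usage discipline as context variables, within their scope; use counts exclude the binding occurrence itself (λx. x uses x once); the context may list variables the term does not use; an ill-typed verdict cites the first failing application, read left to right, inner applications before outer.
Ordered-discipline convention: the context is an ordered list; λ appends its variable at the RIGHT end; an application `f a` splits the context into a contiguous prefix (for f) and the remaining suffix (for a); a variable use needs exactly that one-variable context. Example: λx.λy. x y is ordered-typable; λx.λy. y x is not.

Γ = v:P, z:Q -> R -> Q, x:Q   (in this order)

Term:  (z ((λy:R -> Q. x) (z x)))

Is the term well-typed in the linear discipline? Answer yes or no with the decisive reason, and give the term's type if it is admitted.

no — z ×2, x ×2 used more than once (contraction); unused: v, y — weakening required
counts: v: 0×; z: 2×; x: 2×; y (λ-bound): 0×
uses in reading order: z, x, z, x
typing: ✓ — R -> Q
across the five disciplines: ordered ✗ · linear ✗ · affine ✗ · relevant ✗ · unrestricted ✓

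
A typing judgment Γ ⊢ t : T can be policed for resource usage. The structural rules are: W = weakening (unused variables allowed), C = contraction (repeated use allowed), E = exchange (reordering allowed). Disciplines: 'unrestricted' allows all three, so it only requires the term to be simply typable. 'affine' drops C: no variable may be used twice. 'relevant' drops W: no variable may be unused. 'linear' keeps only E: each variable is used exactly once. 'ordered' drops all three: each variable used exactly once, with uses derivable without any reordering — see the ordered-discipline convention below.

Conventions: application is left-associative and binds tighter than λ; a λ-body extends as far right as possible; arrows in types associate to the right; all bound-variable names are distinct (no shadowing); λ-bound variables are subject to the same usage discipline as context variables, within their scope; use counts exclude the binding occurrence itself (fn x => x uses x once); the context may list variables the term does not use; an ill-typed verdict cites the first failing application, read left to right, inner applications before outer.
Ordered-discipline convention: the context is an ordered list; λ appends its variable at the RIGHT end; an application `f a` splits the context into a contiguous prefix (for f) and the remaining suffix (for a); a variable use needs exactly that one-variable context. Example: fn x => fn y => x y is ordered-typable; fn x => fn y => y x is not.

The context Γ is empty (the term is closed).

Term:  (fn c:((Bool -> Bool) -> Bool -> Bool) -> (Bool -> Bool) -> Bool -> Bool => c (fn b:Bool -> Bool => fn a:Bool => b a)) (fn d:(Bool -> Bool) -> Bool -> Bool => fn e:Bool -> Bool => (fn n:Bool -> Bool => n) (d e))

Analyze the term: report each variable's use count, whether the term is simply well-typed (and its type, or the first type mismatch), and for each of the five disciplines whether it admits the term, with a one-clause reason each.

usage: c (λ-bound): 1; b (λ-bound): 1; a (λ-bound): 1; d (λ-bound): 1; e (λ-bound): 1; n (λ-bound): 1
uses in reading order: c, b, a, n, d, e
typing: ✓ — (Bool -> Bool) -> Bool -> Bool
ordered: ✓, one use each (c, b, a, d, e, n); ordered split holds
linear: ✓, exactly-once usage across c, b, a, d, e, n
affine: ✓, no duplicate uses among c, b, a, d, e, n
relevant: ✓, c, b, a, d, e, n: all used, weakening unneeded
unrestricted: ✓, simply typable at (Bool -> Bool) -> Bool -> Bool; W, C, E all held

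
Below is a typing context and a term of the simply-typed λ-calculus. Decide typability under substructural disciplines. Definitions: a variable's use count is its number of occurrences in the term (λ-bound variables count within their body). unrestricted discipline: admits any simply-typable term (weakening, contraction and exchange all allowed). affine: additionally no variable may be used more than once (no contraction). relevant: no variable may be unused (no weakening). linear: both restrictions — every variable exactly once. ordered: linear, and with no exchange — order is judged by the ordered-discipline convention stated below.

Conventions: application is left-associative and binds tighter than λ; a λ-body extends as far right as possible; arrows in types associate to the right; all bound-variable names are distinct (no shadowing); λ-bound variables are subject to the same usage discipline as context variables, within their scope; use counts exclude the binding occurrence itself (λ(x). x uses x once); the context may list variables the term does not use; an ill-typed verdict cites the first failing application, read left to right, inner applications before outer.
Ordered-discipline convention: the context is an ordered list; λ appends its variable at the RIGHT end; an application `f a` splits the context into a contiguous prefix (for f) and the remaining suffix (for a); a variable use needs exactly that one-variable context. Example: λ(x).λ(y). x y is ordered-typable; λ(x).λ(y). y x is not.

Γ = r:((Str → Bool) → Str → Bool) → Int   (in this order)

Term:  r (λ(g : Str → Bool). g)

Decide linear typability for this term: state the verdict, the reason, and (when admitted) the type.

yes — each of r, g used exactly once; term : Int
counts: r=1; g [bound]=1
order of uses: r, g
typing: well-typed at Int
per-discipline verdicts: ordered ✓ · linear ✓ · affine ✓ · relevant ✓ · unrestricted ✓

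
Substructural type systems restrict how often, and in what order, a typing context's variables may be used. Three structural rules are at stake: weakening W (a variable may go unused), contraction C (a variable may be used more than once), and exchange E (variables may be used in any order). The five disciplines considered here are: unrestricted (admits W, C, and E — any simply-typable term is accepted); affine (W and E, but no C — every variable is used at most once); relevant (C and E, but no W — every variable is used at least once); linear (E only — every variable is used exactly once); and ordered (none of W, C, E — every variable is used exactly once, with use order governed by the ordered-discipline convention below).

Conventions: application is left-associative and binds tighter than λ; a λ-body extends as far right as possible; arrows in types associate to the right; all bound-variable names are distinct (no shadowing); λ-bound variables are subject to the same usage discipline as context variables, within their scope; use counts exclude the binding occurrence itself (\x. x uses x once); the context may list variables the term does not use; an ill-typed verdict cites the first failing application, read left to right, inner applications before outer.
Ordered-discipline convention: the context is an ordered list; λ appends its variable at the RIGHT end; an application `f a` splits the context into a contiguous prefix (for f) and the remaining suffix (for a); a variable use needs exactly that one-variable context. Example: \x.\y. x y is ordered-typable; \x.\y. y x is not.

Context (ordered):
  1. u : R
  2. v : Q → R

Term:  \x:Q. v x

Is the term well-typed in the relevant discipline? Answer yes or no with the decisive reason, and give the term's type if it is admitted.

no — u never used (weakening)
use counts: u=0; v=1; x (λ-bound)=1
uses in reading order: v, x
typing: well-typed at Q → R
per-discipline verdicts: ordered ✗ · linear ✗ · affine ✓ · relevant ✗ · unrestricted ✓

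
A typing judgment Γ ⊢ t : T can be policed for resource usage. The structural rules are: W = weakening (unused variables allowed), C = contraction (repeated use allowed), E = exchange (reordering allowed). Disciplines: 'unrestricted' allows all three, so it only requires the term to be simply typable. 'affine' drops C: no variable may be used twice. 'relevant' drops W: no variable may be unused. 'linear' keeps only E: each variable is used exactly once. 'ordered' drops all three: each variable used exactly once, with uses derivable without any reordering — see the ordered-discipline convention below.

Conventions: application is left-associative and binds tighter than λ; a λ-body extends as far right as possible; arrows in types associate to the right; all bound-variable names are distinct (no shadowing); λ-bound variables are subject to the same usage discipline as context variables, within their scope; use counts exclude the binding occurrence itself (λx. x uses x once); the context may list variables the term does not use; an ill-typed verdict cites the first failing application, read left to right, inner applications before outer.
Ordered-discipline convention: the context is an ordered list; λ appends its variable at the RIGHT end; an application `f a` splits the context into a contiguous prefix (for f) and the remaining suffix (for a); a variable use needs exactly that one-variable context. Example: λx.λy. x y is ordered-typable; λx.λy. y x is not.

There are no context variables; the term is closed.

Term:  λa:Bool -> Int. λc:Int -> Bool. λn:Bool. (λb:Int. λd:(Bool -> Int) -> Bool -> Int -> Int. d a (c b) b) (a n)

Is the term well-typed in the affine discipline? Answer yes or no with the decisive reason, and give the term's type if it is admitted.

no — repeated use of a ×2, b ×2
usage: a (λ-bound)=2; c (λ-bound)=1; n (λ-bound)=1; b (λ-bound)=2; d (λ-bound)=1
use order (left to right): d, a, c, b, b, a, n
typing: ✓ — (Bool -> Int) -> (Int -> Bool) -> Bool -> ((Bool -> Int) -> Bool -> Int -> Int) -> Int
across the five disciplines: ordered ✗ | linear ✗ | affine ✗ | relevant ✓ | unrestricted ✓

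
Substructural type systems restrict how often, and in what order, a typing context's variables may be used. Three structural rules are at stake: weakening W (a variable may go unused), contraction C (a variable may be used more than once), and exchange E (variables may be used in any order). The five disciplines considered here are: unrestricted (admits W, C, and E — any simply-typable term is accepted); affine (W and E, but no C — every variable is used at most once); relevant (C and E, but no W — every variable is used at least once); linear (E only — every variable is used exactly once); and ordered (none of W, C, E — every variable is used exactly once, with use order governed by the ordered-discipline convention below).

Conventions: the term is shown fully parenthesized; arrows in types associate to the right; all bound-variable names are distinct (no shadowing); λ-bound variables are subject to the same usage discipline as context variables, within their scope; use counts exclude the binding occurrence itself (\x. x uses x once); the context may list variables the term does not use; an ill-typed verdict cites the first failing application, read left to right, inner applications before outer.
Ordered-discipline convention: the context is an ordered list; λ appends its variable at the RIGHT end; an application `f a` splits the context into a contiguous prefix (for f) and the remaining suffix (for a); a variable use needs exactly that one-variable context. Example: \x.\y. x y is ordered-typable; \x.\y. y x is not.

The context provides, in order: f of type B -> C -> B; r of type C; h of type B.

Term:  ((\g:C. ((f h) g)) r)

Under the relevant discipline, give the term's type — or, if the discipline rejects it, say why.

term : B
usage: f: 1; r: 1; h: 1; g [bound]: 1
use order (left to right): f, h, g, r
typing: well-typed at B
per-discipline verdicts: ordered ✗; linear ✓; affine ✓; relevant ✓; unrestricted ✓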